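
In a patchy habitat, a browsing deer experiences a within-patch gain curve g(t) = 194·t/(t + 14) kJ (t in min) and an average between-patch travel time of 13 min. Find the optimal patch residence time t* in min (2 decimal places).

13.49 min

Maximise g(t)/(T+t): set derivative to zero → g'(t)(T+t) = g(t).
g'(t) = 194·14/(t + 14)². Setting 194·14/(t+14)² = 194t/[(t+14)(13+t)] gives 14(13+t) = t(t+14), so t² = 14×13 = 182.
t* = √182 = 13.49 min.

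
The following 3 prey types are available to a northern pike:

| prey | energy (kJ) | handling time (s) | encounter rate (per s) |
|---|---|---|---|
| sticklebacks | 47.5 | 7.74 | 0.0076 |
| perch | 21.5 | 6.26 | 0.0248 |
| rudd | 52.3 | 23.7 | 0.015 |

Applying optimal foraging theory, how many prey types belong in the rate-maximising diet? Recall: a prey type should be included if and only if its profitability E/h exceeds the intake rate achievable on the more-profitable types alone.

Rank by E/h (kJ/s): sticklebacks 6.14, perch 3.43, rudd 2.21. Include each in turn until the next type's E/h falls below the running intake rate.
Rate on top 1: 0.3409. perch: 3.43 > 0.3409 → include.
Rate on top 2: 0.7365. rudd: 2.21 > 0.7365 → include.
Optimal diet: sticklebacks, perch, rudd — 3 of 3 types.

3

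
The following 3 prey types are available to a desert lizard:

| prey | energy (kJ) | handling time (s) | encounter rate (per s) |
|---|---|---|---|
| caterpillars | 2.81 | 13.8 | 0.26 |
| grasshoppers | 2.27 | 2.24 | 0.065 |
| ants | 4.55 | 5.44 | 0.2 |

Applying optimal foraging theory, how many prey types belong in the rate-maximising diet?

2

Profitabilities (E/h, kJ/s): grasshoppers 1.01, ants 0.836, caterpillars 0.204. Add prey in this order while the next type's profitability exceeds the intake rate on those already taken.
Rate on top 1: 0.1288. ants: 0.836 > 0.1288 → include.
Rate on top 2: 0.4735. caterpillars: 0.204 < 0.4735 → exclude; stop.
Optimal diet: grasshoppers, ants — 2 of 3 types.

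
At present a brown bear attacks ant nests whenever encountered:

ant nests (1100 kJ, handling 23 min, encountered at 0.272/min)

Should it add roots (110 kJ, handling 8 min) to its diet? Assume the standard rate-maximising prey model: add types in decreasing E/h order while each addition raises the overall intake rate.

No

Intake rate on the current diet: R = (0.272×1100) / (1 + 0.272×23) = 299.2/7.256 = 41.23 kJ/min.
Profitability of roots: 110/8 = 13.75 kJ/min.
Since 13.75 < R, time spent handling roots is better spent searching.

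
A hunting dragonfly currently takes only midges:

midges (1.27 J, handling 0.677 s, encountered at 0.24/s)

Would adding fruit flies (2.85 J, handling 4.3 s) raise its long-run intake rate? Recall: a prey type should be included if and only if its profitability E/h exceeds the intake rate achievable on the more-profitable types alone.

On midges alone, R = ΣλE/(1+Σλh) = 0.3048/1.162 = 0.2622 J/s.
Profitability of fruit flies: 2.85/4.3 = 0.6628 J/s.
0.6628 > 0.2622, so adding fruit flies raises the average — include it.

Yes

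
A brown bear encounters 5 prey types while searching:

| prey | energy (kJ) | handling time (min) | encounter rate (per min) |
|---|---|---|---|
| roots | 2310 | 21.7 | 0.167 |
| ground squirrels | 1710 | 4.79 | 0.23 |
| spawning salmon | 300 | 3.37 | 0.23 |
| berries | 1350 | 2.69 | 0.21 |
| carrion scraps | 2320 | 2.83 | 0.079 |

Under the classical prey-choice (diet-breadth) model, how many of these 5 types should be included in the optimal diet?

Profitabilities (E/h, kJ/min): carrion scraps 820, berries 502, ground squirrels 357, roots 106, spawning salmon 89. Add prey in this order while the next type's profitability exceeds the intake rate on those already taken.
Rate on top 1: 149.8. berries: 502 > 149.8 → include.
Rate on top 2: 261. ground squirrels: 357 > 261 → include.
Rate on top 3: 297.6. roots: 106 < 297.6 → exclude; stop.
Optimal diet: carrion scraps, berries, ground squirrels — 3 of 5 types.

3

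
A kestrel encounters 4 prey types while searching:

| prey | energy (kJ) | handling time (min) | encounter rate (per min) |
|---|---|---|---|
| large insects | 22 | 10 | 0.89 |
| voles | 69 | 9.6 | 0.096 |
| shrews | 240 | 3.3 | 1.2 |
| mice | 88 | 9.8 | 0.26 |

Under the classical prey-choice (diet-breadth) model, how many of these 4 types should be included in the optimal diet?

E/h in descending order: shrews 72.7, mice 8.98, voles 7.19, large insects 2.2 kJ/min. The optimal diet is the largest prefix of this list for which every included type satisfies E_i/h_i > R on the types above it.
Rate on top 1: 58.06. mice: 8.98 < 58.06 → exclude; stop.
Optimal diet: shrews — 1 of 4 types.

1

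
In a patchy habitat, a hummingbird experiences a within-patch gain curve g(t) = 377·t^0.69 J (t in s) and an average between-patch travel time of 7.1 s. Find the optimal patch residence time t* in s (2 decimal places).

By the marginal value theorem, leave when the instantaneous gain rate g'(t) equals the habitat-wide average g(t)/(T + t).
g'(t) = 0.69·377·t^-0.31. Setting 0.69·377·t^-0.31 = 377·t^0.69/(7.1+t) gives 0.69(7.1+t) = t, so 0.31·t = 0.69×7.1.
t* = 0.69×7.1/0.31 = 15.8 s.

15.80 s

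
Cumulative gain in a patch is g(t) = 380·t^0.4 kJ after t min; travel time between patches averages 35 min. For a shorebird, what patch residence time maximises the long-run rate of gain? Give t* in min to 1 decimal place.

23.3 min

By the marginal value theorem, leave when the instantaneous gain rate g'(t) equals the habitat-wide average g(t)/(T + t).
g'(t) = 0.4·380·t^-0.6. Setting 0.4·380·t^-0.6 = 380·t^0.4/(35+t) gives 0.4(35+t) = t, so 0.60·t = 0.4×35.
t* = 0.4×35/0.60 = 23.33 min.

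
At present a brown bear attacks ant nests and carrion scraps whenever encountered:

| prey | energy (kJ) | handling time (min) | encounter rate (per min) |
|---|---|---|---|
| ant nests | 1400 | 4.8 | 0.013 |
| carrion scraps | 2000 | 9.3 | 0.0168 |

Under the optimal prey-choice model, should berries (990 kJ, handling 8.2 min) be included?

Intake rate on the current diet: R = (0.013×1400 + 0.0168×2000) / (1 + 0.013×4.8 + 0.0168×9.3) = 51.8/1.219 = 42.51 kJ/min.
Profitability of berries: 990/8.2 = 120.7 kJ/min.
Since 120.7 > R, including berries increases the long-run rate.

Yes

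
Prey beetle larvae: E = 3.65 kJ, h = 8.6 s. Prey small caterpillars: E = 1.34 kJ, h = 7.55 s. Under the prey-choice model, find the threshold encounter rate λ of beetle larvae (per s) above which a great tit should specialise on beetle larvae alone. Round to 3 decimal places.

0.084 per s

At the threshold, the rate on beetle larvae alone equals the profitability of small caterpillars: λ·3.65/(1 + λ·8.6) = 1.34/7.55 = 0.1775.
Rearranging, λ(3.65 − 0.1775×8.6) = 0.1775, so λ = 0.1775/2.124 = 0.08358 per s.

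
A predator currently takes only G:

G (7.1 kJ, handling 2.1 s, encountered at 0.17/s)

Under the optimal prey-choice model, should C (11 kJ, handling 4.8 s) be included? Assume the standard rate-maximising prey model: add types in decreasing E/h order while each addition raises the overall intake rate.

Yes

On G alone, R = ΣλE/(1+Σλh) = 1.207/1.357 = 0.8895 kJ/s.
C: E/h = 11/4.8 = 2.292 kJ/s.
2.292 > 0.8895, so adding C raises the average — include it.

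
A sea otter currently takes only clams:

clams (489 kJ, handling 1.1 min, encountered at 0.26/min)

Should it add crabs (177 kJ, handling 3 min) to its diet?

No

On clams alone, R = ΣλE/(1+Σλh) = 127.1/1.286 = 98.86 kJ/min.
crabs: E/h = 177/3 = 59 kJ/min.
Since 59 < R, time spent handling crabs is better spent searching.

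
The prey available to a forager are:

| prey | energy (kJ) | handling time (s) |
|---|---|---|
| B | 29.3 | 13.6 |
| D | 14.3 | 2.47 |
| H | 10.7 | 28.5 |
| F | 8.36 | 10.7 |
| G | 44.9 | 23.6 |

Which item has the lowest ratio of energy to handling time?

Profitability E/h (kJ/s): B = 29.3/13.6 = 2.15, D = 14.3/2.47 = 5.79, H = 10.7/28.5 = 0.375, F = 8.36/10.7 = 0.781, G = 44.9/23.6 = 1.9.
Ranked: D > B > G > F > H.

H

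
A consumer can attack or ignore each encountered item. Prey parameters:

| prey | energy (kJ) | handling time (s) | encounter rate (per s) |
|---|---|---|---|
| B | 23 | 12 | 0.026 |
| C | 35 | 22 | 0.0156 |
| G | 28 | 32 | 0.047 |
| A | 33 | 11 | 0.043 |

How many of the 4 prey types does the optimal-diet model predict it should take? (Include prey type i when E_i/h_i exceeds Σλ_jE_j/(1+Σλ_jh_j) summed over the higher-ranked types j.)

3

Rank by E/h (kJ/s): A 3, B 1.92, C 1.59, G 0.875. Include each in turn until the next type's E/h falls below the running intake rate.
Rate on top 1: 0.9633. B: 1.92 > 0.9633 → include.
Rate on top 2: 1.13. C: 1.59 > 1.13 → include.
Rate on top 3: 1.204. G: 0.875 < 1.204 → exclude; stop.
Optimal diet: A, B, C — 3 of 4 types.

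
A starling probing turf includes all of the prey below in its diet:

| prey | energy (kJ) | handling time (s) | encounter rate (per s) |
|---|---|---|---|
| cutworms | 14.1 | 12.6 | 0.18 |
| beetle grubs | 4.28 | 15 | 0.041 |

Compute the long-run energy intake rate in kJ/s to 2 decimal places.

Energy encountered per unit search time: 0.18×14.1 + 0.041×4.28 = 2.713 kJ/s.
Handling time per unit search time: 0.18×12.6 + 0.041×15 = 2.883.
Rate = 2.713/(1 + 2.883) = 0.6988 kJ/s.

0.70 kJ/s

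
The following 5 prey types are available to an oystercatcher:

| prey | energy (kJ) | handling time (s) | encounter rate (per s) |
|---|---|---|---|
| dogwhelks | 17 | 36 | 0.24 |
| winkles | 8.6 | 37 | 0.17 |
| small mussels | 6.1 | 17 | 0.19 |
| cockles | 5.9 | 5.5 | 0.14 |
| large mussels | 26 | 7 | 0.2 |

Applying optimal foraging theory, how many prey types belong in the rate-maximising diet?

1

Profitabilities (E/h, kJ/s): large mussels 3.71, cockles 1.07, dogwhelks 0.472, small mussels 0.359, winkles 0.232. Add prey in this order while the next type's profitability exceeds the intake rate on those already taken.
Rate on top 1: 2.167. cockles: 1.07 < 2.167 → exclude; stop.
Optimal diet: large mussels — 1 of 5 types.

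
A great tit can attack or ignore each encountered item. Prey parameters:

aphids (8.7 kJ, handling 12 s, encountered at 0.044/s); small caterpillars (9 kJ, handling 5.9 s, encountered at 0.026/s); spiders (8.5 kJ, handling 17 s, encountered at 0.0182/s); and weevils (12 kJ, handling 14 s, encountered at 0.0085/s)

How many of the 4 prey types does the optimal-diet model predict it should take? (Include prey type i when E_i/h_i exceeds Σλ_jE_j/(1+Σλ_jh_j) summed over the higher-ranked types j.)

Profitabilities (E/h, kJ/s): small caterpillars 1.53, weevils 0.857, aphids 0.725, spiders 0.5. Add prey in this order while the next type's profitability exceeds the intake rate on those already taken.
Rate on top 1: 0.2029. weevils: 0.857 > 0.2029 → include.
Rate on top 2: 0.2641. aphids: 0.725 > 0.2641 → include.
Rate on top 3: 0.3992. spiders: 0.5 > 0.3992 → include.
Optimal diet: small caterpillars, weevils, aphids, spiders — 4 of 4 types.

4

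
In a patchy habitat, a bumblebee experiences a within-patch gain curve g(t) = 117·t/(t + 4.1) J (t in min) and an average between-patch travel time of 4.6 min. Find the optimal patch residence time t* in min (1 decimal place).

By the marginal value theorem, leave when the instantaneous gain rate g'(t) equals the habitat-wide average g(t)/(T + t).
g'(t) = 117·4.1/(t + 4.1)². Setting 117·4.1/(t+4.1)² = 117t/[(t+4.1)(4.6+t)] gives 4.1(4.6+t) = t(t+4.1), so t² = 4.1×4.6 = 18.86.
t* = √18.86 = 4.343 min.

4.3 min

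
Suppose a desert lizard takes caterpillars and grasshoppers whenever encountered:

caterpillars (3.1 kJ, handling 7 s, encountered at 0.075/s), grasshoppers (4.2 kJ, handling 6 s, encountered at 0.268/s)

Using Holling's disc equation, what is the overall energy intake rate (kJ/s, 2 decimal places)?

0.43 kJ/s

R = (0.075×3.1 + 0.268×4.2) / (1 + 0.075×7 + 0.268×6) = 1.358/3.133 = 0.4335 kJ/s.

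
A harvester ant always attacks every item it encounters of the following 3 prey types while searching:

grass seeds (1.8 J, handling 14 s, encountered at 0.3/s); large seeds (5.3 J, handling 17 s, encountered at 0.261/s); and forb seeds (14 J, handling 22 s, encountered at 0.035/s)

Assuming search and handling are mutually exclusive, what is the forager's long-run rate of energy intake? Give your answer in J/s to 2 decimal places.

0.23 J/s

Energy encountered per unit search time: 0.3×1.8 + 0.261×5.3 + 0.035×14 = 2.413 J/s.
Handling time per unit search time: 0.3×14 + 0.261×17 + 0.035×22 = 9.407.
Rate = 2.413/(1 + 9.407) = 0.2319 J/s.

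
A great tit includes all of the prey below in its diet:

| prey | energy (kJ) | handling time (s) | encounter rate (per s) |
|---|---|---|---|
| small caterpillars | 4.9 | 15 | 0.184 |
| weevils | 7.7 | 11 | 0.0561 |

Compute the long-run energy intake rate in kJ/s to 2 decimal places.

0.30 kJ/s

R = Σλ_iE_i / (1 + Σλ_ih_i)
Numerator: 0.184×4.9 + 0.0561×7.7 = 1.334
Denominator: 1 + 0.184×15 + 0.0561×11 = 4.377
R = 1.334/4.377 = 0.3047 kJ/s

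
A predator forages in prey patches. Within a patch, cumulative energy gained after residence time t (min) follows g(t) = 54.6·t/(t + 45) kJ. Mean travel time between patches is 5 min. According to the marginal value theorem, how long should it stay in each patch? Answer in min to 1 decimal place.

15.0 min

Optimal t* satisfies g'(t*) = g(t*)/(T + t*).
g'(t) = 54.6·45/(t + 45)². Setting 54.6·45/(t+45)² = 54.6t/[(t+45)(5+t)] gives 45(5+t) = t(t+45), so t² = 45×5 = 225.
t* = √225 = 15 min.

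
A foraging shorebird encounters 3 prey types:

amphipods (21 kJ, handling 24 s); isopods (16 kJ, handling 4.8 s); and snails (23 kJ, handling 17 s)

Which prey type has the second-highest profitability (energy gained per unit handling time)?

In descending order of E/h:
isopods: 16/4.8 = 3.33 kJ/s
snails: 23/17 = 1.35 kJ/s
amphipods: 21/24 = 0.875 kJ/s

snails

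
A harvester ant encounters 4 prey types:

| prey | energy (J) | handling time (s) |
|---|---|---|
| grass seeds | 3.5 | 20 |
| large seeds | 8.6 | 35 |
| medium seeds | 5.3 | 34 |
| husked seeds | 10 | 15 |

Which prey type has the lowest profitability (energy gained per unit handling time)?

Profitability E/h (J/s): grass seeds = 3.5/20 = 0.175, large seeds = 8.6/35 = 0.246, medium seeds = 5.3/34 = 0.156, husked seeds = 10/15 = 0.667.
Ranked: husked seeds > large seeds > grass seeds > medium seeds.

medium seeds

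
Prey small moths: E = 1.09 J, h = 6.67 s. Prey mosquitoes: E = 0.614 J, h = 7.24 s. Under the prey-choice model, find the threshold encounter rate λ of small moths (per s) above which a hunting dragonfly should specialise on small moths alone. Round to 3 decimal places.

Drop mosquitoes once their profitability E₂/h₂ falls below the rate achievable on small moths alone: E₂/h₂ = λE₁/(1 + λh₁).
Solve for λ: λE₁h₂ = E₂(1 + λh₁) → λ(E₁h₂ − E₂h₁) = E₂ → λ = E₂/(E₁h₂ − E₂h₁).
λ = 0.614/(1.09×7.24 − 0.614×6.67) = 0.614/3.796 = 0.1617 per s.

0.162 per s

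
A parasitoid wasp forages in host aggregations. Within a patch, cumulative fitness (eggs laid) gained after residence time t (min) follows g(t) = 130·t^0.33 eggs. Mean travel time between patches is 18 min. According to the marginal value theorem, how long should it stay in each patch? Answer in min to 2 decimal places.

Optimal t* satisfies g'(t*) = g(t*)/(T + t*).
g'(t) = 0.33·130·t^-0.67. Setting 0.33·130·t^-0.67 = 130·t^0.33/(18+t) gives 0.33(18+t) = t, so 0.67·t = 0.33×18.
t* = 0.33×18/0.67 = 8.866 min.

8.87 min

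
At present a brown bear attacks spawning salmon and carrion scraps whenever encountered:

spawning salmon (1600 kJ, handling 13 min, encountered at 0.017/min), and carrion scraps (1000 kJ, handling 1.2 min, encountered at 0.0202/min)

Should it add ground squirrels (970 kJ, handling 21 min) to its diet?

Yes

Intake rate on the current diet: R = (0.017×1600 + 0.0202×1000) / (1 + 0.017×13 + 0.0202×1.2) = 47.4/1.245 = 38.06 kJ/min.
ground squirrels: E/h = 970/21 = 46.19 kJ/min.
Since 46.19 > R, including ground squirrels increases the long-run rate.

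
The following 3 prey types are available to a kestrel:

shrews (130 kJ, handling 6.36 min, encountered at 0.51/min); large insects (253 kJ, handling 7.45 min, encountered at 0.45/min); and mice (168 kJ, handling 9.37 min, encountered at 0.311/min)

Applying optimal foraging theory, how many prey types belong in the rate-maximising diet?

Rank by E/h (kJ/min): large insects 34, shrews 20.4, mice 17.9. Include each in turn until the next type's E/h falls below the running intake rate.
Rate on top 1: 26.16. shrews: 20.4 < 26.16 → exclude; stop.
Optimal diet: large insects — 1 of 3 types.

1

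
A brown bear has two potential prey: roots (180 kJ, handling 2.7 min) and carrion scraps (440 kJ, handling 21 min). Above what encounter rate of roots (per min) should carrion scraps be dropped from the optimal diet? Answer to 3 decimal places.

Drop carrion scraps once their profitability E₂/h₂ falls below the rate achievable on roots alone: E₂/h₂ = λE₁/(1 + λh₁).
Solve for λ: λE₁h₂ = E₂(1 + λh₁) → λ(E₁h₂ − E₂h₁) = E₂ → λ = E₂/(E₁h₂ − E₂h₁).
λ = 440/(180×21 − 440×2.7) = 440/2592 = 0.1698 per min.

0.170 per min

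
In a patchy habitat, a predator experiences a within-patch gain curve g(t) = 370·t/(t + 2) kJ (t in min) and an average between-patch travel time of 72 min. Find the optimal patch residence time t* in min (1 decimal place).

By the marginal value theorem, leave when the instantaneous gain rate g'(t) equals the habitat-wide average g(t)/(T + t).
g'(t) = 370·2/(t + 2)². Setting 370·2/(t+2)² = 370t/[(t+2)(72+t)] gives 2(72+t) = t(t+2), so t² = 2×72 = 144.
t* = √144 = 12 min.

12.0 min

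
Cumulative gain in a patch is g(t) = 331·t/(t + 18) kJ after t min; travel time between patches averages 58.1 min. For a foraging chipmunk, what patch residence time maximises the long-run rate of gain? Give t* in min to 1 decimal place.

32.3 min

Maximise g(t)/(T+t): set derivative to zero → g'(t)(T+t) = g(t).
g'(t) = 331·18/(t + 18)². Setting 331·18/(t+18)² = 331t/[(t+18)(58.1+t)] gives 18(58.1+t) = t(t+18), so t² = 18×58.1 = 1046.
t* = √1046 = 32.34 min.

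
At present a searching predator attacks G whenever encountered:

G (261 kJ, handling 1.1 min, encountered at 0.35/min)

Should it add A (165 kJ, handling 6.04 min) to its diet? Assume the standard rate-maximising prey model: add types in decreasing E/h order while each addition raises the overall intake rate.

Current rate: (0.35×261)/(1 + 0.35×1.1) = 65.96 kJ/min.
Profitability of A: 165/6.04 = 27.32 kJ/min.
27.32 < 65.96, so adding A would lower the average — exclude it.

No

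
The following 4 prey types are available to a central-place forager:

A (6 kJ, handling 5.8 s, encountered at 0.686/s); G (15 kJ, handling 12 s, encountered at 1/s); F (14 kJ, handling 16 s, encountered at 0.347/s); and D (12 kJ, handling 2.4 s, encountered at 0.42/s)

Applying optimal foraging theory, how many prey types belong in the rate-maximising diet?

1

Profitabilities (E/h, kJ/s): D 5, G 1.25, A 1.03, F 0.875. Add prey in this order while the next type's profitability exceeds the intake rate on those already taken.
Rate on top 1: 2.51. G: 1.25 < 2.51 → exclude; stop.
Optimal diet: D — 1 of 4 types.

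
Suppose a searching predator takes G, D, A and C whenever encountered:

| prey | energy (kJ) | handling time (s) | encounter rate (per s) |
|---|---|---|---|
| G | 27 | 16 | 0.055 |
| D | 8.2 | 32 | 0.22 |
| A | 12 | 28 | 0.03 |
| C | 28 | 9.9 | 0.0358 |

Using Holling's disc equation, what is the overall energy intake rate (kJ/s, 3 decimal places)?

R = Σλ_iE_i / (1 + Σλ_ih_i)
Numerator: 0.055×27 + 0.22×8.2 + 0.03×12 + 0.0358×28 = 4.651
Denominator: 1 + 0.055×16 + 0.22×32 + 0.03×28 + 0.0358×9.9 = 10.11
R = 4.651/10.11 = 0.4599 kJ/s

0.460 kJ/s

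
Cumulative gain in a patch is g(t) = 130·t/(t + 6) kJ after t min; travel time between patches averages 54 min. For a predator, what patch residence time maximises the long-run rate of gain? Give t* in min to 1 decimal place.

18.0 min

Maximise g(t)/(T+t): set derivative to zero → g'(t)(T+t) = g(t).
g'(t) = 130·6/(t + 6)². Setting 130·6/(t+6)² = 130t/[(t+6)(54+t)] gives 6(54+t) = t(t+6), so t² = 6×54 = 324.
t* = √324 = 18 min.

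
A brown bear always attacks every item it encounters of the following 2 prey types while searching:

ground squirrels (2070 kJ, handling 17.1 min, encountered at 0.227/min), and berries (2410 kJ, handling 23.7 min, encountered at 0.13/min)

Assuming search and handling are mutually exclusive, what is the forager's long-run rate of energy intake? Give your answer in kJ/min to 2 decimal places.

R = Σλ_iE_i / (1 + Σλ_ih_i)
Numerator: 0.227×2070 + 0.13×2410 = 783.2
Denominator: 1 + 0.227×17.1 + 0.13×23.7 = 7.963
R = 783.2/7.963 = 98.36 kJ/min

98.36 kJ/min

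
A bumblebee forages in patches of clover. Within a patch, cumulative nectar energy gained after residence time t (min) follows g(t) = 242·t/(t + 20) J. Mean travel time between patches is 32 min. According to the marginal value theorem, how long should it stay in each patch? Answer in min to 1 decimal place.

By the marginal value theorem, leave when the instantaneous gain rate g'(t) equals the habitat-wide average g(t)/(T + t).
g'(t) = 242·20/(t + 20)². Setting 242·20/(t+20)² = 242t/[(t+20)(32+t)] gives 20(32+t) = t(t+20), so t² = 20×32 = 640.
t* = √640 = 25.3 min.

25.3 min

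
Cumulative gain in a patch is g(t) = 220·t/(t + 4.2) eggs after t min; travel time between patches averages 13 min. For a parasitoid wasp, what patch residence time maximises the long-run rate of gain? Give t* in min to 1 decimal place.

By the marginal value theorem, leave when the instantaneous gain rate g'(t) equals the habitat-wide average g(t)/(T + t).
g'(t) = 220·4.2/(t + 4.2)². Setting 220·4.2/(t+4.2)² = 220t/[(t+4.2)(13+t)] gives 4.2(13+t) = t(t+4.2), so t² = 4.2×13 = 54.6.
t* = √54.6 = 7.389 min.

7.4 min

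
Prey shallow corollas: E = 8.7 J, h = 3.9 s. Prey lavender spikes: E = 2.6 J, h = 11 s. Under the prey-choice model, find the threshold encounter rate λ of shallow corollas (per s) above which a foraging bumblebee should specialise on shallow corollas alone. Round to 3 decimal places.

The zero-one rule: include lavender spikes iff E₂/h₂ > λE₁/(1+λh₁). Equality gives the switch point.
λE₁h₂ = E₂ + λE₂h₁ ⇒ λ = E₂/(E₁h₂ − E₂h₁) = 2.6/(95.7 − 10.14) = 0.03039 per s.

0.030 per s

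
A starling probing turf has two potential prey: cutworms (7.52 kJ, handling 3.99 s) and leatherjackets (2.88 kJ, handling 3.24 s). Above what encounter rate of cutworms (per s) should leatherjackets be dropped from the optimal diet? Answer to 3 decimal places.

0.224 per s

The zero-one rule: include leatherjackets iff E₂/h₂ > λE₁/(1+λh₁). Equality gives the switch point.
λE₁h₂ = E₂ + λE₂h₁ ⇒ λ = E₂/(E₁h₂ − E₂h₁) = 2.88/(24.36 − 11.49) = 0.2237 per s.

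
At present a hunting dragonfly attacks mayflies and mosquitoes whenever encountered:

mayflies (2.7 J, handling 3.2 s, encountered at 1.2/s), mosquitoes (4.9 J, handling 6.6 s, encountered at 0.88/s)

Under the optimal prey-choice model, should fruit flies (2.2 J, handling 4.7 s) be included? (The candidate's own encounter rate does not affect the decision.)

Intake rate on the current diet: R = (1.2×2.7 + 0.88×4.9) / (1 + 1.2×3.2 + 0.88×6.6) = 7.552/10.65 = 0.7092 J/s.
Profitability of fruit flies: 2.2/4.7 = 0.4681 J/s.
0.4681 < 0.7092, so adding fruit flies would lower the average — exclude it.

No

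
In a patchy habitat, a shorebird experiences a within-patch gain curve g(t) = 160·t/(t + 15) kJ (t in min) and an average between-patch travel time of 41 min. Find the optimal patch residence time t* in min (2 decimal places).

Optimal t* satisfies g'(t*) = g(t*)/(T + t*).
g'(t) = 160·15/(t + 15)². Setting 160·15/(t+15)² = 160t/[(t+15)(41+t)] gives 15(41+t) = t(t+15), so t² = 15×41 = 615.
t* = √615 = 24.8 min.

24.80 min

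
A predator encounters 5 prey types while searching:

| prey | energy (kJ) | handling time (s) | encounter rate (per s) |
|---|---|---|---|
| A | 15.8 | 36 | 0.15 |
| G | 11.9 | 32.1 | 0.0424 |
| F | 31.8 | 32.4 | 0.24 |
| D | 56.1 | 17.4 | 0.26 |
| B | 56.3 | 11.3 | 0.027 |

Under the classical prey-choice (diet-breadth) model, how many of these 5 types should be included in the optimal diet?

2

Profitabilities (E/h, kJ/s): B 4.98, D 3.22, F 0.981, A 0.439, G 0.371. Add prey in this order while the next type's profitability exceeds the intake rate on those already taken.
Rate on top 1: 1.165. D: 3.22 > 1.165 → include.
Rate on top 2: 2.763. F: 0.981 < 2.763 → exclude; stop.
Optimal diet: B, D — 2 of 5 types.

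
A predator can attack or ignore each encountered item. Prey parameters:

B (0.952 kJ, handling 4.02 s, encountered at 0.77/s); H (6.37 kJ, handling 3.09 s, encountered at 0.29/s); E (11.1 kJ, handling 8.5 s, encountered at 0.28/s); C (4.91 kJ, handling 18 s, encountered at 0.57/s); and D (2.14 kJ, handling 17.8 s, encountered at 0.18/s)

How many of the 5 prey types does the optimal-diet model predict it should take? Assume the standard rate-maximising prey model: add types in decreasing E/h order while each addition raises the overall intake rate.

2

E/h in descending order: H 2.06, E 1.31, C 0.273, B 0.237, D 0.12 kJ/s. The optimal diet is the largest prefix of this list for which every included type satisfies E_i/h_i > R on the types above it.
Rate on top 1: 0.9743. E: 1.31 > 0.9743 → include.
Rate on top 2: 1.159. C: 0.273 < 1.159 → exclude; stop.
Optimal diet: H, E — 2 of 5 types.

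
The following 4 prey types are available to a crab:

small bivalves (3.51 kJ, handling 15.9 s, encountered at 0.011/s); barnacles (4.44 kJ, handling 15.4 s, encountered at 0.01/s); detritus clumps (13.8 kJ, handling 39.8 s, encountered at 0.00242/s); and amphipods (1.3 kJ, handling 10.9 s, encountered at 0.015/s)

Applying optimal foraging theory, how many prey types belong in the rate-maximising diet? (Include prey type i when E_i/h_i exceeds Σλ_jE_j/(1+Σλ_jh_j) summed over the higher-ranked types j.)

4

E/h in descending order: detritus clumps 0.347, barnacles 0.288, small bivalves 0.221, amphipods 0.119 kJ/s. The optimal diet is the largest prefix of this list for which every included type satisfies E_i/h_i > R on the types above it.
Rate on top 1: 0.03046. barnacles: 0.288 > 0.03046 → include.
Rate on top 2: 0.06222. small bivalves: 0.221 > 0.06222 → include.
Rate on top 3: 0.08168. amphipods: 0.119 > 0.08168 → include.
Optimal diet: detritus clumps, barnacles, small bivalves, amphipods — 4 of 4 types.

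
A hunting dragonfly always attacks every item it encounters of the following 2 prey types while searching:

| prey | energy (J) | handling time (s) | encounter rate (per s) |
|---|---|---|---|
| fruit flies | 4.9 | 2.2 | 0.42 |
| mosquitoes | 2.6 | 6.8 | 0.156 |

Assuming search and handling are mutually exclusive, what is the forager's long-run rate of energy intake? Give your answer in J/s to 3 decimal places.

0.825 J/s

R = Σλ_iE_i / (1 + Σλ_ih_i)
Numerator: 0.42×4.9 + 0.156×2.6 = 2.464
Denominator: 1 + 0.42×2.2 + 0.156×6.8 = 2.985
R = 2.464/2.985 = 0.8254 J/s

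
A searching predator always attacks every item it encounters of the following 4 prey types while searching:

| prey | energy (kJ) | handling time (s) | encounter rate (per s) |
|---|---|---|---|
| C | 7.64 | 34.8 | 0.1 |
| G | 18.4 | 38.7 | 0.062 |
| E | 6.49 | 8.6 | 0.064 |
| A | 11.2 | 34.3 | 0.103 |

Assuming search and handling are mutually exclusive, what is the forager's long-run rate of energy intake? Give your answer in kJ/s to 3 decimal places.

0.317 kJ/s

Energy encountered per unit search time: 0.1×7.64 + 0.062×18.4 + 0.064×6.49 + 0.103×11.2 = 3.474 kJ/s.
Handling time per unit search time: 0.1×34.8 + 0.062×38.7 + 0.064×8.6 + 0.103×34.3 = 9.963.
Rate = 3.474/(1 + 9.963) = 0.3169 kJ/s.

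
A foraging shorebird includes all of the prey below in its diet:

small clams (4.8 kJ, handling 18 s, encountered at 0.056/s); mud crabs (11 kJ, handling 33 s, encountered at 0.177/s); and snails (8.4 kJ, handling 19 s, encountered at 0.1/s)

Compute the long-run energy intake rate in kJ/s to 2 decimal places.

0.31 kJ/s

Energy encountered per unit search time: 0.056×4.8 + 0.177×11 + 0.1×8.4 = 3.056 kJ/s.
Handling time per unit search time: 0.056×18 + 0.177×33 + 0.1×19 = 8.749.
Rate = 3.056/(1 + 8.749) = 0.3134 kJ/s.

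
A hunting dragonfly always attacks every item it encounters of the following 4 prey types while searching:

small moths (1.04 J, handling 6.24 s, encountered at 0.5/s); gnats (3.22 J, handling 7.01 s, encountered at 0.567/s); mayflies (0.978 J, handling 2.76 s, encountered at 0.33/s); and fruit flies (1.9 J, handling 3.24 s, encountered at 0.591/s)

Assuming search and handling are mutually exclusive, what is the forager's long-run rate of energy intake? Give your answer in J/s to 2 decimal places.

R = Σλ_iE_i / (1 + Σλ_ih_i)
Numerator: 0.5×1.04 + 0.567×3.22 + 0.33×0.978 + 0.591×1.9 = 3.791
Denominator: 1 + 0.5×6.24 + 0.567×7.01 + 0.33×2.76 + 0.591×3.24 = 10.92
R = 3.791/10.92 = 0.3472 J/s

0.35 J/s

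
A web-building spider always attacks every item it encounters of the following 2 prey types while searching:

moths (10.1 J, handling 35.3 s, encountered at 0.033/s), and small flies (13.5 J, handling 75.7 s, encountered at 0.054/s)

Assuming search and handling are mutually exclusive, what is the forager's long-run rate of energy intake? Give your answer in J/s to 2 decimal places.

0.17 J/s

R = Σλ_iE_i / (1 + Σλ_ih_i)
Numerator: 0.033×10.1 + 0.054×13.5 = 1.062
Denominator: 1 + 0.033×35.3 + 0.054×75.7 = 6.253
R = 1.062/6.253 = 0.1699 J/s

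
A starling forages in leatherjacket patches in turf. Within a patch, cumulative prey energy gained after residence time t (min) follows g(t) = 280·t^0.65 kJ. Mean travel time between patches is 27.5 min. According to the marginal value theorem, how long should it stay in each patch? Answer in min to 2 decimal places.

Optimal t* satisfies g'(t*) = g(t*)/(T + t*).
g'(t) = 0.65·280·t^-0.35. Setting 0.65·280·t^-0.35 = 280·t^0.65/(27.5+t) gives 0.65(27.5+t) = t, so 0.35·t = 0.65×27.5.
t* = 0.65×27.5/0.35 = 51.07 min.

51.07 min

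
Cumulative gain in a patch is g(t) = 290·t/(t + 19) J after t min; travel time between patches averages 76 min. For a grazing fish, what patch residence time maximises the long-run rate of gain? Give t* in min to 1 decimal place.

38.0 min

Maximise g(t)/(T+t): set derivative to zero → g'(t)(T+t) = g(t).
g'(t) = 290·19/(t + 19)². Setting 290·19/(t+19)² = 290t/[(t+19)(76+t)] gives 19(76+t) = t(t+19), so t² = 19×76 = 1444.
t* = √1444 = 38 min.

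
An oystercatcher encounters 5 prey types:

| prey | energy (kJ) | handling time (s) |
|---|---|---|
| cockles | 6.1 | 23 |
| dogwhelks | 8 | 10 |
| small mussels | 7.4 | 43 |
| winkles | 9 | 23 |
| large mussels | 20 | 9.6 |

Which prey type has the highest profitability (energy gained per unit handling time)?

Profitability E/h (kJ/s): cockles = 6.1/23 = 0.265, dogwhelks = 8/10 = 0.8, small mussels = 7.4/43 = 0.172, winkles = 9/23 = 0.391, large mussels = 20/9.6 = 2.08.
Ranked: large mussels > dogwhelks > winkles > cockles > small mussels.

large mussels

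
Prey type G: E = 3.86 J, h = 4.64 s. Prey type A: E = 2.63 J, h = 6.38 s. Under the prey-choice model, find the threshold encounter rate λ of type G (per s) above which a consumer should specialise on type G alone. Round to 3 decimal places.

0.212 per s

The zero-one rule: include type A iff E₂/h₂ > λE₁/(1+λh₁). Equality gives the switch point.
λE₁h₂ = E₂ + λE₂h₁ ⇒ λ = E₂/(E₁h₂ − E₂h₁) = 2.63/(24.63 − 12.2) = 0.2117 per s.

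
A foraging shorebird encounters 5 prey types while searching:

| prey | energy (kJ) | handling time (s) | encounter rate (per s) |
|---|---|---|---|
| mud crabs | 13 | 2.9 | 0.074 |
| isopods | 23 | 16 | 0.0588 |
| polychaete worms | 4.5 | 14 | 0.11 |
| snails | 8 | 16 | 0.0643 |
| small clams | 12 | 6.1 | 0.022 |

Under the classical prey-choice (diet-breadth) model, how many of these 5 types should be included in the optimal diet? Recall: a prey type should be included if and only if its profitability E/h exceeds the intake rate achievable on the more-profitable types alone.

3

Rank by E/h (kJ/s): mud crabs 4.48, small clams 1.97, isopods 1.44, snails 0.5, polychaete worms 0.321. Include each in turn until the next type's E/h falls below the running intake rate.
Rate on top 1: 0.792. small clams: 1.97 > 0.792 → include.
Rate on top 2: 0.909. isopods: 1.44 > 0.909 → include.
Rate on top 3: 1.126. snails: 0.5 < 1.126 → exclude; stop.
Optimal diet: mud crabs, small clams, isopods — 3 of 5 types.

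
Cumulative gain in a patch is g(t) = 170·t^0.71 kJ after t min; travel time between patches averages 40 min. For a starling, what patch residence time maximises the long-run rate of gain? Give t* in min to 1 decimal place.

97.9 min

Optimal t* satisfies g'(t*) = g(t*)/(T + t*).
g'(t) = 0.71·170·t^-0.29. Setting 0.71·170·t^-0.29 = 170·t^0.71/(40+t) gives 0.71(40+t) = t, so 0.29·t = 0.71×40.
t* = 0.71×40/0.29 = 97.93 min.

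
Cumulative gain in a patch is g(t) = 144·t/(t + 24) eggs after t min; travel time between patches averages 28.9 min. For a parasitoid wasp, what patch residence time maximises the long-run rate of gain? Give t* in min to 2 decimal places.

Maximise g(t)/(T+t): set derivative to zero → g'(t)(T+t) = g(t).
g'(t) = 144·24/(t + 24)². Setting 144·24/(t+24)² = 144t/[(t+24)(28.9+t)] gives 24(28.9+t) = t(t+24), so t² = 24×28.9 = 693.6.
t* = √693.6 = 26.34 min.

26.34 min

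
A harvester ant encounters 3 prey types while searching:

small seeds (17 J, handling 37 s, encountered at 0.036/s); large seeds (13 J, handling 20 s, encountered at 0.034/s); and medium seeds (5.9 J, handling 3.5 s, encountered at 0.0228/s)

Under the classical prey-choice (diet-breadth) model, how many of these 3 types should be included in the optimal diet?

3

E/h in descending order: medium seeds 1.69, large seeds 0.65, small seeds 0.459 J/s. The optimal diet is the largest prefix of this list for which every included type satisfies E_i/h_i > R on the types above it.
Rate on top 1: 0.1246. large seeds: 0.65 > 0.1246 → include.
Rate on top 2: 0.3276. small seeds: 0.459 > 0.3276 → include.
Optimal diet: medium seeds, large seeds, small seeds — 3 of 3 types.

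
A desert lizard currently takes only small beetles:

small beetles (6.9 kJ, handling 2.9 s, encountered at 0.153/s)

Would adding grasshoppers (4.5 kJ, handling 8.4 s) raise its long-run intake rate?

On small beetles alone, R = ΣλE/(1+Σλh) = 1.056/1.444 = 0.7312 kJ/s.
grasshoppers: E/h = 4.5/8.4 = 0.5357 kJ/s.
0.5357 < 0.7312, so adding grasshoppers would lower the average — exclude it.

No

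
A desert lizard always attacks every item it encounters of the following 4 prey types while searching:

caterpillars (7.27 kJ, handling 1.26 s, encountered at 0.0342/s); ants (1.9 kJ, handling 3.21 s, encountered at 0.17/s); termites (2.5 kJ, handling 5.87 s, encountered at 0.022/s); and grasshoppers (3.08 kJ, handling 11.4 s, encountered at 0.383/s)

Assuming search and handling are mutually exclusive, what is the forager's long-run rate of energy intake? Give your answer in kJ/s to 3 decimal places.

Energy encountered per unit search time: 0.0342×7.27 + 0.17×1.9 + 0.022×2.5 + 0.383×3.08 = 1.806 kJ/s.
Handling time per unit search time: 0.0342×1.26 + 0.17×3.21 + 0.022×5.87 + 0.383×11.4 = 5.084.
Rate = 1.806/(1 + 5.084) = 0.2969 kJ/s.

0.297 kJ/s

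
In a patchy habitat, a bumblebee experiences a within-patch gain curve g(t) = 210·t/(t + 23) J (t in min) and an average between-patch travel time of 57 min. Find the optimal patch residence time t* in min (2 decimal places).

36.21 min

Optimal t* satisfies g'(t*) = g(t*)/(T + t*).
g'(t) = 210·23/(t + 23)². Setting 210·23/(t+23)² = 210t/[(t+23)(57+t)] gives 23(57+t) = t(t+23), so t² = 23×57 = 1311.
t* = √1311 = 36.21 min.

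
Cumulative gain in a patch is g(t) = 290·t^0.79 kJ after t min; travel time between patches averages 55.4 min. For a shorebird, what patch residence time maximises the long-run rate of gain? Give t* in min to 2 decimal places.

Maximise g(t)/(T+t): set derivative to zero → g'(t)(T+t) = g(t).
g'(t) = 0.79·290·t^-0.21. Setting 0.79·290·t^-0.21 = 290·t^0.79/(55.4+t) gives 0.79(55.4+t) = t, so 0.21·t = 0.79×55.4.
t* = 0.79×55.4/0.21 = 208.4 min.

208.41 min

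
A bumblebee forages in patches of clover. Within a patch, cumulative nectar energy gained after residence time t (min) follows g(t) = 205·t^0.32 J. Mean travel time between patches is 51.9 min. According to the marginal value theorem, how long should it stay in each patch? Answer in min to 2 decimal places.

Maximise g(t)/(T+t): set derivative to zero → g'(t)(T+t) = g(t).
g'(t) = 0.32·205·t^-0.68. Setting 0.32·205·t^-0.68 = 205·t^0.32/(51.9+t) gives 0.32(51.9+t) = t, so 0.68·t = 0.32×51.9.
t* = 0.32×51.9/0.68 = 24.42 min.

24.42 min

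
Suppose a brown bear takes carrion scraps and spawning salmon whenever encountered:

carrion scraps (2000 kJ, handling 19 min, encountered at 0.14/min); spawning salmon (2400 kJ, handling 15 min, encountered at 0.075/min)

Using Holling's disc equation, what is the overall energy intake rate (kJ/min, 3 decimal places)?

96.134 kJ/min

R = (0.14×2000 + 0.075×2400) / (1 + 0.14×19 + 0.075×15) = 460/4.785 = 96.13 kJ/min.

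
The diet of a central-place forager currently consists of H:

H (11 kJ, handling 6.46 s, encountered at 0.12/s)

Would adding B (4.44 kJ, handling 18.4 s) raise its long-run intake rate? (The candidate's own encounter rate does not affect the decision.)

No

On H alone, R = ΣλE/(1+Σλh) = 1.32/1.775 = 0.7436 kJ/s.
B: E/h = 4.44/18.4 = 0.2413 kJ/s.
Since 0.2413 < R, time spent handling B is better spent searching.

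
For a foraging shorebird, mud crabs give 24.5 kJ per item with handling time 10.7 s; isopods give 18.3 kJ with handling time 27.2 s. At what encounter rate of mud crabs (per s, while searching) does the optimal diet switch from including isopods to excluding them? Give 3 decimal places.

0.039 per s

At the threshold, the rate on mud crabs alone equals the profitability of isopods: λ·24.5/(1 + λ·10.7) = 18.3/27.2 = 0.6728.
Rearranging, λ(24.5 − 0.6728×10.7) = 0.6728, so λ = 0.6728/17.3 = 0.03889 per s.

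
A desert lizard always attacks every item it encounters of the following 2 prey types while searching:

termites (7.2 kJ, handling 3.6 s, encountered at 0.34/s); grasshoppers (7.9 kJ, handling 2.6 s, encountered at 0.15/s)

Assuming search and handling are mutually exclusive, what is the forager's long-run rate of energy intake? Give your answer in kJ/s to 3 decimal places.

Energy encountered per unit search time: 0.34×7.2 + 0.15×7.9 = 3.633 kJ/s.
Handling time per unit search time: 0.34×3.6 + 0.15×2.6 = 1.614.
Rate = 3.633/(1 + 1.614) = 1.39 kJ/s.

1.390 kJ/s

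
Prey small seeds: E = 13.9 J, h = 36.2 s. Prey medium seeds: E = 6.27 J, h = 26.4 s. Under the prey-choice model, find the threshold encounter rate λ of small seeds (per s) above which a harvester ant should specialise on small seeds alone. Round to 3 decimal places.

Drop medium seeds once their profitability E₂/h₂ falls below the rate achievable on small seeds alone: E₂/h₂ = λE₁/(1 + λh₁).
Solve for λ: λE₁h₂ = E₂(1 + λh₁) → λ(E₁h₂ − E₂h₁) = E₂ → λ = E₂/(E₁h₂ − E₂h₁).
λ = 6.27/(13.9×26.4 − 6.27×36.2) = 6.27/140 = 0.04479 per s.

0.045 per s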